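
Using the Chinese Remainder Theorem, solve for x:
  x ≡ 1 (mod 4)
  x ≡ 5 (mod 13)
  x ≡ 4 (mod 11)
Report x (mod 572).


Moduli 4, 13, 11 are pairwise coprime; by CRT there is a unique solution modulo M = 4 · 13 · 11 = 572.
Solve pairwise, accumulating the modulus:
  Start with x ≡ 1 (mod 4).
  Combine with x ≡ 5 (mod 13): since gcd(4, 13) = 1, we get a unique residue mod 52.
    Write x = 1 + 4·t and substitute into x ≡ 5 (mod 13): 4·t ≡ 5 − 1 = 4 (mod 13).
    The inverse of 4 mod 13 is 10 (since 4·10 = 40 = 3·13 + 1), so t ≡ 10·4 = 40 ≡ 1 (mod 13).
    Then x = 1 + 4·1 = 5, valid modulo lcm(4, 13) = 52: x ≡ 5 (mod 52).
  Combine with x ≡ 4 (mod 11): since gcd(52, 11) = 1, we get a unique residue mod 572.
    Write x = 5 + 52·t and substitute into x ≡ 4 (mod 11): 52·t ≡ 4 − 5 = -1 (mod 11).
    Reduce coefficients mod 11: 8·t ≡ 10 (mod 11).
    The inverse of 8 mod 11 is 7 (since 8·7 = 56 = 5·11 + 1), so t ≡ 7·10 = 70 ≡ 4 (mod 11).
    Then x = 5 + 52·4 = 213, valid modulo lcm(52, 11) = 572: x ≡ 213 (mod 572).
Verify: 213 mod 4 = 1 ✓, 213 mod 13 = 5 ✓, 213 mod 11 = 4 ✓.

x ≡ 213 (mod 572).


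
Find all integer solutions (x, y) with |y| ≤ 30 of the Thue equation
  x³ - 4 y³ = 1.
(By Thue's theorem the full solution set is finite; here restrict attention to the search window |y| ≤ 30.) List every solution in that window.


The equation is x³ - 4y³ = 1. For fixed y, x³ = 4·y³ + 1, so a solution requires the RHS to be a perfect cube.
Strategy: iterate y from -30 to 30, compute RHS = 4·y³ + 1, and check whether it is a (positive or negative) perfect cube.
Check small values of y:
  y = 0: RHS = 1 = (1)³ ⇒ x = 1 works.
  y = 1: RHS = 5 is not a perfect cube.
  y = -1: RHS = -3 is not a perfect cube.
  y = 2: RHS = 33 is not a perfect cube.
  y = -2: RHS = -31 is not a perfect cube.
  y = 3: RHS = 109 is not a perfect cube.
  y = -3: RHS = -107 is not a perfect cube.
Continuing the search up to |y| = 30 finds no further solutions beyond those listed.
Collected solutions: (1, 0).

Solutions (with |y| ≤ 30): (1, 0).


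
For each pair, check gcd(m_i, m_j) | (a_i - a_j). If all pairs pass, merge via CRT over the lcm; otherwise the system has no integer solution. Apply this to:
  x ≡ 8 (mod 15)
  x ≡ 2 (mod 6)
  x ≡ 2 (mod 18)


Moduli 15, 6, 18 are not pairwise coprime, so CRT works modulo lcm(m_i) when all pairwise compatibility conditions hold.
Pairwise compatibility: gcd(m_i, m_j) must divide a_i - a_j for every pair.
Merge one congruence at a time:
  Start: x ≡ 8 (mod 15).
  Combine with x ≡ 2 (mod 6): gcd(15, 6) = 3; 2 - 8 = -6, which IS divisible by 3, so compatible.
    Write x = 8 + 15·t and substitute into x ≡ 2 (mod 6): 15·t ≡ 2 − 8 = -6 (mod 6).
    Divide the congruence (and modulus) by g = 3: 5·t ≡ -2 (mod 2).
    Reduce coefficients mod 2: 1·t ≡ 0 (mod 2).
    So t ≡ 0 (mod 2).
    Then x = 8 + 15·0 = 8, valid modulo lcm(15, 6) = 30: x ≡ 8 (mod 30).
  Combine with x ≡ 2 (mod 18): gcd(30, 18) = 6; 2 - 8 = -6, which IS divisible by 6, so compatible.
    Write x = 8 + 30·t and substitute into x ≡ 2 (mod 18): 30·t ≡ 2 − 8 = -6 (mod 18).
    Divide the congruence (and modulus) by g = 6: 5·t ≡ -1 (mod 3).
    Reduce coefficients mod 3: 2·t ≡ 2 (mod 3).
    The inverse of 2 mod 3 is 2 (since 2·2 = 4 = 1·3 + 1), so t ≡ 2·2 = 4 ≡ 1 (mod 3).
    Then x = 8 + 30·1 = 38, valid modulo lcm(30, 18) = 90: x ≡ 38 (mod 90).
Verify: 38 mod 15 = 8, 38 mod 6 = 2, 38 mod 18 = 2.

x ≡ 38 (mod 90).


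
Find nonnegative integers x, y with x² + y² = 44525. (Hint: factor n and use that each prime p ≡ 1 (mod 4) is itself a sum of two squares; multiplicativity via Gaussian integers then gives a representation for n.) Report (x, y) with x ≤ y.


Step 1: Factor n = 44525 = 5^2 · 13 · 137.
Step 2: Check the mod-4 condition on each prime factor: 5 ≡ 1 (mod 4), exponent 2; 13 ≡ 1 (mod 4), exponent 1; 137 ≡ 1 (mod 4), exponent 1.
All primes ≡ 3 (mod 4) appear to even exponent (or don't appear), so by the two-squares theorem n IS expressible as a sum of two squares.
Step 3: Build a representation. Group n = k² · m with k = 5 and m = 13 · 137 = 1781 (a product of primes ≡ 1 (mod 4)); a representation of m scales to one of n via (k·x)² + (k·y)² = k²(x² + y²). Each prime p ≡ 1 (mod 4) is itself a sum of two squares; find a² by testing p − a² for a perfect square:
  13: 13 − 1² = 12, 13 − 2² = 9 = 3² ⇒ 13 = 2² + 3².
  137: 137 − 1² = 136, 137 − 2² = 133, 137 − 3² = 128, 137 − 4² = 121 = 11² ⇒ 137 = 4² + 11².
  Combine using the Brahmagupta–Fibonacci identity (a² + b²)(c² + d²) = (ac − bd)² + (ad + bc)² = (ac + bd)² + (ad − bc)²:
  13 · 137 = 1781: from (2² + 3²)(4² + 11²), take (2·4 − 3·11, 2·11 + 3·4) = (8 − 33, 22 + 12) = (-25, 34); dropping signs (only squares matter) gives (25, 34); check 25² + 34² = 625 + 1156 = 1781 ✓.
  Scale by k = 5: (5·25, 5·34) = (125, 170).
Step 4: Order so x ≤ y and verify: 125² + 170² = 15625 + 28900 = 44525 = n. ✓

n = 44525 = 125² + 170² (one valid representation with x ≤ y).


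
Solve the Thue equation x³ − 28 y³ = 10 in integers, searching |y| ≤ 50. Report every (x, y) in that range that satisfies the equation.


The equation is x³ - 28y³ = 10. For fixed y, x³ = 28·y³ + 10, so a solution requires the RHS to be a perfect cube.
Strategy: iterate y from -50 to 50, compute RHS = 28·y³ + 10, and check whether it is a (positive or negative) perfect cube.
Check small values of y:
  y = 0: RHS = 10 is not a perfect cube.
  y = 1: RHS = 38 is not a perfect cube.
  y = -1: RHS = -18 is not a perfect cube.
  y = 2: RHS = 234 is not a perfect cube.
  y = -2: RHS = -214 is not a perfect cube.
  y = 3: RHS = 766 is not a perfect cube.
  y = -3: RHS = -746 is not a perfect cube.
Continuing the search up to |y| = 50 finds no solutions either.
No (x, y) in the scanned range satisfies the equation.

No integer solutions with |y| ≤ 50.


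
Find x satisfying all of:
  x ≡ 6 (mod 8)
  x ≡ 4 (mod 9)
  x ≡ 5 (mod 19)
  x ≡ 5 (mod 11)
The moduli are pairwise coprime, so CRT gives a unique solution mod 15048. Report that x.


Product of moduli M = 8 · 9 · 19 · 11 = 15048.
Merge one congruence at a time:
  Start: x ≡ 6 (mod 8).
  Combine with x ≡ 4 (mod 9); new modulus lcm = 72.
    Write x = 6 + 8·t and substitute into x ≡ 4 (mod 9): 8·t ≡ 4 − 6 = -2 (mod 9).
    Reduce coefficients mod 9: 8·t ≡ 7 (mod 9).
    The inverse of 8 mod 9 is 8 (since 8·8 = 64 = 7·9 + 1), so t ≡ 8·7 = 56 ≡ 2 (mod 9).
    Then x = 6 + 8·2 = 22, valid modulo lcm(8, 9) = 72: x ≡ 22 (mod 72).
  Combine with x ≡ 5 (mod 19); new modulus lcm = 1368.
    Write x = 22 + 72·t and substitute into x ≡ 5 (mod 19): 72·t ≡ 5 − 22 = -17 (mod 19).
    Reduce coefficients mod 19: 15·t ≡ 2 (mod 19).
    The inverse of 15 mod 19 is 14 (since 15·14 = 210 = 11·19 + 1), so t ≡ 14·2 = 28 ≡ 9 (mod 19).
    Then x = 22 + 72·9 = 670, valid modulo lcm(72, 19) = 1368: x ≡ 670 (mod 1368).
  Combine with x ≡ 5 (mod 11); new modulus lcm = 15048.
    Write x = 670 + 1368·t and substitute into x ≡ 5 (mod 11): 1368·t ≡ 5 − 670 = -665 (mod 11).
    Reduce coefficients mod 11: 4·t ≡ 6 (mod 11).
    The inverse of 4 mod 11 is 3 (since 4·3 = 12 = 1·11 + 1), so t ≡ 3·6 = 18 ≡ 7 (mod 11).
    Then x = 670 + 1368·7 = 10246, valid modulo lcm(1368, 11) = 15048: x ≡ 10246 (mod 15048).
Verify against each original: 10246 mod 8 = 6, 10246 mod 9 = 4, 10246 mod 19 = 5, 10246 mod 11 = 5.

x ≡ 10246 (mod 15048).


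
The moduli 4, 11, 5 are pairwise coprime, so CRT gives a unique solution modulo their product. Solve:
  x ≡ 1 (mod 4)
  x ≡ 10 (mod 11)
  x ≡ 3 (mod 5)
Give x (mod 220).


Moduli 4, 11, 5 are pairwise coprime; by CRT there is a unique solution modulo M = 4 · 11 · 5 = 220.
Solve pairwise, accumulating the modulus:
  Start with x ≡ 1 (mod 4).
  Combine with x ≡ 10 (mod 11): since gcd(4, 11) = 1, we get a unique residue mod 44.
    Write x = 1 + 4·t and substitute into x ≡ 10 (mod 11): 4·t ≡ 10 − 1 = 9 (mod 11).
    The inverse of 4 mod 11 is 3 (since 4·3 = 12 = 1·11 + 1), so t ≡ 3·9 = 27 ≡ 5 (mod 11).
    Then x = 1 + 4·5 = 21, valid modulo lcm(4, 11) = 44: x ≡ 21 (mod 44).
  Combine with x ≡ 3 (mod 5): since gcd(44, 5) = 1, we get a unique residue mod 220.
    Write x = 21 + 44·t and substitute into x ≡ 3 (mod 5): 44·t ≡ 3 − 21 = -18 (mod 5).
    Reduce coefficients mod 5: 4·t ≡ 2 (mod 5).
    The inverse of 4 mod 5 is 4 (since 4·4 = 16 = 3·5 + 1), so t ≡ 4·2 = 8 ≡ 3 (mod 5).
    Then x = 21 + 44·3 = 153, valid modulo lcm(44, 5) = 220: x ≡ 153 (mod 220).
Verify: 153 mod 4 = 1 ✓, 153 mod 11 = 10 ✓, 153 mod 5 = 3 ✓.

x ≡ 153 (mod 220).


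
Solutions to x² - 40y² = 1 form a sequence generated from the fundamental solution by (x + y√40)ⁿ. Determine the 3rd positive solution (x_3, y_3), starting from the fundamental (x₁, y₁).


Step 1: Find the fundamental solution (x₁, y₁) of x² - 40y² = 1.
  Expand √40 as a continued fraction. a₀ = ⌊√40⌋ = 6; iterate m_{k+1} = d_k·a_k − m_k, d_{k+1} = (40 − m_{k+1}²)/d_k, a_{k+1} = ⌊(a₀ + m_{k+1})/d_{k+1}⌋ (starting m₀ = 0, d₀ = 1), with convergents p_k = a_k·p_{k-1} + p_{k-2}, q_k = a_k·q_{k-1} + q_{k-2} (p₋₁ = 1, q₋₁ = 0):
  k = 0: a₀ = 6; p₀/q₀ = 6/1; p₀² − 40·q₀² = 36 − 40 = -4.
  k = 1: m = 6, d = 4, a = ⌊(6 + 6)/4⌋ = 3; p/q = (3·6 + 1)/(3·1 + 0) = 19/3; p² − 40·q² = 361 − 360 = 1.
  The first convergent with p² − 40·q² = 1 gives the fundamental solution (x₁, y₁) = (19, 3).
Step 2: Apply the recurrence (x_{n+1}, y_{n+1}) = (x₁x_n + 40y₁y_n, x₁y_n + y₁x_n) repeatedly.
  From (x_1, y_1) = (19, 3): x_2 = 19·19 + 40·3·3 = 721; y_2 = 19·3 + 3·19 = 114.
  From (x_2, y_2) = (721, 114): x_3 = 19·721 + 40·3·114 = 27379; y_3 = 19·114 + 3·721 = 4329.
Step 3: Verify x_3² - 40·y_3² = 749609641 - 749609640 = 1 (should be 1). ✓

(x_1, y_1) = (19, 3); (x_3, y_3) = (27379, 4329).


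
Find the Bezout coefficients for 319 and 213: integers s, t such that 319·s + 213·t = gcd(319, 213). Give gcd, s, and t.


Euclidean algorithm on (319, 213) — divide until remainder is 0:
  319 = 1 · 213 + 106
  213 = 2 · 106 + 1
  106 = 106 · 1 + 0
gcd(319, 213) = 1.
Track Bezout coefficients alongside the remainders: start with r₀ = 319 = a·1 + b·0 (s = 1, t = 0) and r₁ = 213 = a·0 + b·1 (s = 0, t = 1); each new remainder r_{k+1} = r_{k-1} − q_k·r_k inherits s_{k+1} = s_{k-1} − q_k·s_k, t_{k+1} = t_{k-1} − q_k·t_k, so r_k = a·s_k + b·t_k at every step:
  q = 1: r = 106, s = 1 − 1·0 = 1, t = 0 − 1·1 = -1  (check: 319·1 + 213·(-1) = 106)
  q = 2: r = 1, s = 0 − 2·1 = -2, t = 1 − 2·(-1) = 3  (check: 319·(-2) + 213·3 = 1)
The row with r = 1 (the gcd) gives the Bezout coefficients s = -2, t = 3.
Result: 319 · (-2) + 213 · (3) = 1.

gcd(319, 213) = 1; s = -2, t = 3 (check: 319·(-2) + 213·3 = 1).


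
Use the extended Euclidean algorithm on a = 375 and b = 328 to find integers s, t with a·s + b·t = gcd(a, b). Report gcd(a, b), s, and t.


Euclidean algorithm on (375, 328) — divide until remainder is 0:
  375 = 1 · 328 + 47
  328 = 6 · 47 + 46
  47 = 1 · 46 + 1
  46 = 46 · 1 + 0
gcd(375, 328) = 1.
Track Bezout coefficients alongside the remainders: start with r₀ = 375 = a·1 + b·0 (s = 1, t = 0) and r₁ = 328 = a·0 + b·1 (s = 0, t = 1); each new remainder r_{k+1} = r_{k-1} − q_k·r_k inherits s_{k+1} = s_{k-1} − q_k·s_k, t_{k+1} = t_{k-1} − q_k·t_k, so r_k = a·s_k + b·t_k at every step:
  q = 1: r = 47, s = 1 − 1·0 = 1, t = 0 − 1·1 = -1  (check: 375·1 + 328·(-1) = 47)
  q = 6: r = 46, s = 0 − 6·1 = -6, t = 1 − 6·(-1) = 7  (check: 375·(-6) + 328·7 = 46)
  q = 1: r = 1, s = 1 − 1·(-6) = 7, t = -1 − 1·7 = -8  (check: 375·7 + 328·(-8) = 1)
The row with r = 1 (the gcd) gives the Bezout coefficients s = 7, t = -8.
Result: 375 · (7) + 328 · (-8) = 1.

gcd(375, 328) = 1; s = 7, t = -8 (check: 375·7 + 328·(-8) = 1).


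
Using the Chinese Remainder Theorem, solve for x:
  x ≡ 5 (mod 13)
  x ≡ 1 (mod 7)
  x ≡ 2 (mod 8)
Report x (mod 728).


Moduli 13, 7, 8 are pairwise coprime; by CRT there is a unique solution modulo M = 13 · 7 · 8 = 728.
Solve pairwise, accumulating the modulus:
  Start with x ≡ 5 (mod 13).
  Combine with x ≡ 1 (mod 7): since gcd(13, 7) = 1, we get a unique residue mod 91.
    Write x = 5 + 13·t and substitute into x ≡ 1 (mod 7): 13·t ≡ 1 − 5 = -4 (mod 7).
    Reduce coefficients mod 7: 6·t ≡ 3 (mod 7).
    The inverse of 6 mod 7 is 6 (since 6·6 = 36 = 5·7 + 1), so t ≡ 6·3 = 18 ≡ 4 (mod 7).
    Then x = 5 + 13·4 = 57, valid modulo lcm(13, 7) = 91: x ≡ 57 (mod 91).
  Combine with x ≡ 2 (mod 8): since gcd(91, 8) = 1, we get a unique residue mod 728.
    Write x = 57 + 91·t and substitute into x ≡ 2 (mod 8): 91·t ≡ 2 − 57 = -55 (mod 8).
    Reduce coefficients mod 8: 3·t ≡ 1 (mod 8).
    The inverse of 3 mod 8 is 3 (since 3·3 = 9 = 1·8 + 1), so t ≡ 3·1 = 3 ≡ 3 (mod 8).
    Then x = 57 + 91·3 = 330, valid modulo lcm(91, 8) = 728: x ≡ 330 (mod 728).
Verify: 330 mod 13 = 5 ✓, 330 mod 7 = 1 ✓, 330 mod 8 = 2 ✓.

x ≡ 330 (mod 728).


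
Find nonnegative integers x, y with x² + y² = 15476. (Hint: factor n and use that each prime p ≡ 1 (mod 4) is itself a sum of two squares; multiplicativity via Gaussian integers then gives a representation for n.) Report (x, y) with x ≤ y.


Step 1: Factor n = 15476 = 2^2 · 53 · 73.
Step 2: Check the mod-4 condition on each prime factor: 2 = 2 (special); 53 ≡ 1 (mod 4), exponent 1; 73 ≡ 1 (mod 4), exponent 1.
All primes ≡ 3 (mod 4) appear to even exponent (or don't appear), so by the two-squares theorem n IS expressible as a sum of two squares.
Step 3: Build a representation. Group n = k² · m with k = 2 and m = 53 · 73 = 3869 (a product of primes ≡ 1 (mod 4)); a representation of m scales to one of n via (k·x)² + (k·y)² = k²(x² + y²). Each prime p ≡ 1 (mod 4) is itself a sum of two squares; find a² by testing p − a² for a perfect square:
  53: 53 − 1² = 52, 53 − 2² = 49 = 7² ⇒ 53 = 2² + 7².
  73: 73 − 1² = 72, 73 − 2² = 69, 73 − 3² = 64 = 8² ⇒ 73 = 3² + 8².
  Combine using the Brahmagupta–Fibonacci identity (a² + b²)(c² + d²) = (ac − bd)² + (ad + bc)² = (ac + bd)² + (ad − bc)²:
  53 · 73 = 3869: from (2² + 7²)(3² + 8²), take (2·3 − 7·8, 2·8 + 7·3) = (6 − 56, 16 + 21) = (-50, 37); dropping signs (only squares matter) gives (50, 37); check 50² + 37² = 2500 + 1369 = 3869 ✓.
  Scale by k = 2: (2·50, 2·37) = (100, 74).
Step 4: Order so x ≤ y and verify: 74² + 100² = 5476 + 10000 = 15476 = n. ✓

n = 15476 = 74² + 100² (one valid representation with x ≤ y).


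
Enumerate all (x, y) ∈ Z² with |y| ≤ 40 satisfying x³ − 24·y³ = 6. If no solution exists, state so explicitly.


The equation is x³ - 24y³ = 6. For fixed y, x³ = 24·y³ + 6, so a solution requires the RHS to be a perfect cube.
Strategy: iterate y from -40 to 40, compute RHS = 24·y³ + 6, and check whether it is a (positive or negative) perfect cube.
Check small values of y:
  y = 0: RHS = 6 is not a perfect cube.
  y = 1: RHS = 30 is not a perfect cube.
  y = -1: RHS = -18 is not a perfect cube.
  y = 2: RHS = 198 is not a perfect cube.
  y = -2: RHS = -186 is not a perfect cube.
  y = 3: RHS = 654 is not a perfect cube.
  y = -3: RHS = -642 is not a perfect cube.
Continuing the search up to |y| = 40 finds no solutions either.
No (x, y) in the scanned range satisfies the equation.

No integer solutions with |y| ≤ 40.


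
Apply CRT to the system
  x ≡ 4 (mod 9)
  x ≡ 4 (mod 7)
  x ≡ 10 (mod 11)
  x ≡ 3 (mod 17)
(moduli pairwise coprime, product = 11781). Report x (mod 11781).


Product of moduli M = 9 · 7 · 11 · 17 = 11781.
Merge one congruence at a time:
  Start: x ≡ 4 (mod 9).
  Combine with x ≡ 4 (mod 7); new modulus lcm = 63.
    Write x = 4 + 9·t and substitute into x ≡ 4 (mod 7): 9·t ≡ 4 − 4 = 0 (mod 7).
    Reduce coefficients mod 7: 2·t ≡ 0 (mod 7).
    The inverse of 2 mod 7 is 4 (since 2·4 = 8 = 1·7 + 1), so t ≡ 4·0 = 0 ≡ 0 (mod 7).
    Then x = 4 + 9·0 = 4, valid modulo lcm(9, 7) = 63: x ≡ 4 (mod 63).
  Combine with x ≡ 10 (mod 11); new modulus lcm = 693.
    Write x = 4 + 63·t and substitute into x ≡ 10 (mod 11): 63·t ≡ 10 − 4 = 6 (mod 11).
    Reduce coefficients mod 11: 8·t ≡ 6 (mod 11).
    The inverse of 8 mod 11 is 7 (since 8·7 = 56 = 5·11 + 1), so t ≡ 7·6 = 42 ≡ 9 (mod 11).
    Then x = 4 + 63·9 = 571, valid modulo lcm(63, 11) = 693: x ≡ 571 (mod 693).
  Combine with x ≡ 3 (mod 17); new modulus lcm = 11781.
    Write x = 571 + 693·t and substitute into x ≡ 3 (mod 17): 693·t ≡ 3 − 571 = -568 (mod 17).
    Reduce coefficients mod 17: 13·t ≡ 10 (mod 17).
    The inverse of 13 mod 17 is 4 (since 13·4 = 52 = 3·17 + 1), so t ≡ 4·10 = 40 ≡ 6 (mod 17).
    Then x = 571 + 693·6 = 4729, valid modulo lcm(693, 17) = 11781: x ≡ 4729 (mod 11781).
Verify against each original: 4729 mod 9 = 4, 4729 mod 7 = 4, 4729 mod 11 = 10, 4729 mod 17 = 3.

x ≡ 4729 (mod 11781).


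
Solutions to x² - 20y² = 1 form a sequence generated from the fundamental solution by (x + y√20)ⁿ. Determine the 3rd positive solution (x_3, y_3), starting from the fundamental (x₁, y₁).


Step 1: Find the fundamental solution (x₁, y₁) of x² - 20y² = 1.
  Expand √20 as a continued fraction. a₀ = ⌊√20⌋ = 4; iterate m_{k+1} = d_k·a_k − m_k, d_{k+1} = (20 − m_{k+1}²)/d_k, a_{k+1} = ⌊(a₀ + m_{k+1})/d_{k+1}⌋ (starting m₀ = 0, d₀ = 1), with convergents p_k = a_k·p_{k-1} + p_{k-2}, q_k = a_k·q_{k-1} + q_{k-2} (p₋₁ = 1, q₋₁ = 0):
  k = 0: a₀ = 4; p₀/q₀ = 4/1; p₀² − 20·q₀² = 16 − 20 = -4.
  k = 1: m = 4, d = 4, a = ⌊(4 + 4)/4⌋ = 2; p/q = (2·4 + 1)/(2·1 + 0) = 9/2; p² − 20·q² = 81 − 80 = 1.
  The first convergent with p² − 20·q² = 1 gives the fundamental solution (x₁, y₁) = (9, 2).
Step 2: Apply the recurrence (x_{n+1}, y_{n+1}) = (x₁x_n + 20y₁y_n, x₁y_n + y₁x_n) repeatedly.
  From (x_1, y_1) = (9, 2): x_2 = 9·9 + 20·2·2 = 161; y_2 = 9·2 + 2·9 = 36.
  From (x_2, y_2) = (161, 36): x_3 = 9·161 + 20·2·36 = 2889; y_3 = 9·36 + 2·161 = 646.
Step 3: Verify x_3² - 20·y_3² = 8346321 - 8346320 = 1 (should be 1). ✓

(x_1, y_1) = (9, 2); (x_3, y_3) = (2889, 646).


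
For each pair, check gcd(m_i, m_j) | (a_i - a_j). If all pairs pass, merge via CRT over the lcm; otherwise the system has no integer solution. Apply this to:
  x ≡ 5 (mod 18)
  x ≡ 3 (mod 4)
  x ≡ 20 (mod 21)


Moduli 18, 4, 21 are not pairwise coprime, so CRT works modulo lcm(m_i) when all pairwise compatibility conditions hold.
Pairwise compatibility: gcd(m_i, m_j) must divide a_i - a_j for every pair.
Merge one congruence at a time:
  Start: x ≡ 5 (mod 18).
  Combine with x ≡ 3 (mod 4): gcd(18, 4) = 2; 3 - 5 = -2, which IS divisible by 2, so compatible.
    Write x = 5 + 18·t and substitute into x ≡ 3 (mod 4): 18·t ≡ 3 − 5 = -2 (mod 4).
    Divide the congruence (and modulus) by g = 2: 9·t ≡ -1 (mod 2).
    Reduce coefficients mod 2: 1·t ≡ 1 (mod 2).
    So t ≡ 1 (mod 2).
    Then x = 5 + 18·1 = 23, valid modulo lcm(18, 4) = 36: x ≡ 23 (mod 36).
  Combine with x ≡ 20 (mod 21): gcd(36, 21) = 3; 20 - 23 = -3, which IS divisible by 3, so compatible.
    Write x = 23 + 36·t and substitute into x ≡ 20 (mod 21): 36·t ≡ 20 − 23 = -3 (mod 21).
    Divide the congruence (and modulus) by g = 3: 12·t ≡ -1 (mod 7).
    Reduce coefficients mod 7: 5·t ≡ 6 (mod 7).
    The inverse of 5 mod 7 is 3 (since 5·3 = 15 = 2·7 + 1), so t ≡ 3·6 = 18 ≡ 4 (mod 7).
    Then x = 23 + 36·4 = 167, valid modulo lcm(36, 21) = 252: x ≡ 167 (mod 252).
Verify: 167 mod 18 = 5, 167 mod 4 = 3, 167 mod 21 = 20.

x ≡ 167 (mod 252).


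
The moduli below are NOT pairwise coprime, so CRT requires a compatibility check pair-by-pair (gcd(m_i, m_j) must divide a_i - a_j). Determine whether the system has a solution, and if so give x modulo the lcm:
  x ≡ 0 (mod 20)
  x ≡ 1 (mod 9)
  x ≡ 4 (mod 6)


Moduli 20, 9, 6 are not pairwise coprime, so CRT works modulo lcm(m_i) when all pairwise compatibility conditions hold.
Pairwise compatibility: gcd(m_i, m_j) must divide a_i - a_j for every pair.
Merge one congruence at a time:
  Start: x ≡ 0 (mod 20).
  Combine with x ≡ 1 (mod 9): gcd(20, 9) = 1; 1 - 0 = 1, which IS divisible by 1, so compatible.
    Write x = 0 + 20·t and substitute into x ≡ 1 (mod 9): 20·t ≡ 1 − 0 = 1 (mod 9).
    Reduce coefficients mod 9: 2·t ≡ 1 (mod 9).
    The inverse of 2 mod 9 is 5 (since 2·5 = 10 = 1·9 + 1), so t ≡ 5·1 = 5 ≡ 5 (mod 9).
    Then x = 0 + 20·5 = 100, valid modulo lcm(20, 9) = 180: x ≡ 100 (mod 180).
  Combine with x ≡ 4 (mod 6): gcd(180, 6) = 6; 4 - 100 = -96, which IS divisible by 6, so compatible.
    Write x = 100 + 180·t and substitute into x ≡ 4 (mod 6): 180·t ≡ 4 − 100 = -96 (mod 6).
    Divide the congruence (and modulus) by g = 6: 30·t ≡ -16 (mod 1).
    Modulo 1 every t works; take t = 0.
    Then x = 100 + 180·0 = 100, valid modulo lcm(180, 6) = 180: x ≡ 100 (mod 180).
Verify: 100 mod 20 = 0, 100 mod 9 = 1, 100 mod 6 = 4.

x ≡ 100 (mod 180).


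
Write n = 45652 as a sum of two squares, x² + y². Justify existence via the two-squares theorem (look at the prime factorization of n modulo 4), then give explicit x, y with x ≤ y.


Step 1: Factor n = 45652 = 2^2 · 101 · 113.
Step 2: Check the mod-4 condition on each prime factor: 2 = 2 (special); 101 ≡ 1 (mod 4), exponent 1; 113 ≡ 1 (mod 4), exponent 1.
All primes ≡ 3 (mod 4) appear to even exponent (or don't appear), so by the two-squares theorem n IS expressible as a sum of two squares.
Step 3: Build a representation. Group n = k² · m with k = 2 and m = 101 · 113 = 11413 (a product of primes ≡ 1 (mod 4)); a representation of m scales to one of n via (k·x)² + (k·y)² = k²(x² + y²). Each prime p ≡ 1 (mod 4) is itself a sum of two squares; find a² by testing p − a² for a perfect square:
  101: 101 − 1² = 100 = 10² ⇒ 101 = 1² + 10².
  113: 113 − 1² = 112, 113 − 2² = 109, 113 − 3² = 104, 113 − 4² = 97, 113 − 5² = 88, 113 − 6² = 77, 113 − 7² = 64 = 8² ⇒ 113 = 7² + 8².
  Combine using the Brahmagupta–Fibonacci identity (a² + b²)(c² + d²) = (ac − bd)² + (ad + bc)² = (ac + bd)² + (ad − bc)²:
  101 · 113 = 11413: from (1² + 10²)(7² + 8²), take (1·7 − 10·8, 1·8 + 10·7) = (7 − 80, 8 + 70) = (-73, 78); dropping signs (only squares matter) gives (73, 78); check 73² + 78² = 5329 + 6084 = 11413 ✓.
  Scale by k = 2: (2·73, 2·78) = (146, 156).
Step 4: Order so x ≤ y and verify: 146² + 156² = 21316 + 24336 = 45652 = n. ✓

n = 45652 = 146² + 156² (one valid representation with x ≤ y).


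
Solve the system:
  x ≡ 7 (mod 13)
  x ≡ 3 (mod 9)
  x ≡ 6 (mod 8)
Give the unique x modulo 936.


Moduli 13, 9, 8 are pairwise coprime; by CRT there is a unique solution modulo M = 13 · 9 · 8 = 936.
Solve pairwise, accumulating the modulus:
  Start with x ≡ 7 (mod 13).
  Combine with x ≡ 3 (mod 9): since gcd(13, 9) = 1, we get a unique residue mod 117.
    Write x = 7 + 13·t and substitute into x ≡ 3 (mod 9): 13·t ≡ 3 − 7 = -4 (mod 9).
    Reduce coefficients mod 9: 4·t ≡ 5 (mod 9).
    The inverse of 4 mod 9 is 7 (since 4·7 = 28 = 3·9 + 1), so t ≡ 7·5 = 35 ≡ 8 (mod 9).
    Then x = 7 + 13·8 = 111, valid modulo lcm(13, 9) = 117: x ≡ 111 (mod 117).
  Combine with x ≡ 6 (mod 8): since gcd(117, 8) = 1, we get a unique residue mod 936.
    Write x = 111 + 117·t and substitute into x ≡ 6 (mod 8): 117·t ≡ 6 − 111 = -105 (mod 8).
    Reduce coefficients mod 8: 5·t ≡ 7 (mod 8).
    The inverse of 5 mod 8 is 5 (since 5·5 = 25 = 3·8 + 1), so t ≡ 5·7 = 35 ≡ 3 (mod 8).
    Then x = 111 + 117·3 = 462, valid modulo lcm(117, 8) = 936: x ≡ 462 (mod 936).
Verify: 462 mod 13 = 7 ✓, 462 mod 9 = 3 ✓, 462 mod 8 = 6 ✓.

x ≡ 462 (mod 936).


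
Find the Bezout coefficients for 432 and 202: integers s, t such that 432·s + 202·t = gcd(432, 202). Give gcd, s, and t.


Euclidean algorithm on (432, 202) — divide until remainder is 0:
  432 = 2 · 202 + 28
  202 = 7 · 28 + 6
  28 = 4 · 6 + 4
  6 = 1 · 4 + 2
  4 = 2 · 2 + 0
gcd(432, 202) = 2.
Track Bezout coefficients alongside the remainders: start with r₀ = 432 = a·1 + b·0 (s = 1, t = 0) and r₁ = 202 = a·0 + b·1 (s = 0, t = 1); each new remainder r_{k+1} = r_{k-1} − q_k·r_k inherits s_{k+1} = s_{k-1} − q_k·s_k, t_{k+1} = t_{k-1} − q_k·t_k, so r_k = a·s_k + b·t_k at every step:
  q = 2: r = 28, s = 1 − 2·0 = 1, t = 0 − 2·1 = -2  (check: 432·1 + 202·(-2) = 28)
  q = 7: r = 6, s = 0 − 7·1 = -7, t = 1 − 7·(-2) = 15  (check: 432·(-7) + 202·15 = 6)
  q = 4: r = 4, s = 1 − 4·(-7) = 29, t = -2 − 4·15 = -62  (check: 432·29 + 202·(-62) = 4)
  q = 1: r = 2, s = -7 − 1·29 = -36, t = 15 − 1·(-62) = 77  (check: 432·(-36) + 202·77 = 2)
The row with r = 2 (the gcd) gives the Bezout coefficients s = -36, t = 77.
Result: 432 · (-36) + 202 · (77) = 2.

gcd(432, 202) = 2; s = -36, t = 77 (check: 432·(-36) + 202·77 = 2).


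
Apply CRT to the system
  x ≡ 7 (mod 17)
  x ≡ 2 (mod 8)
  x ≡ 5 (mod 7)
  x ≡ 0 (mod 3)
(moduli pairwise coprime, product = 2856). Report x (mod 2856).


Product of moduli M = 17 · 8 · 7 · 3 = 2856.
Merge one congruence at a time:
  Start: x ≡ 7 (mod 17).
  Combine with x ≡ 2 (mod 8); new modulus lcm = 136.
    Write x = 7 + 17·t and substitute into x ≡ 2 (mod 8): 17·t ≡ 2 − 7 = -5 (mod 8).
    Reduce coefficients mod 8: 1·t ≡ 3 (mod 8).
    So t ≡ 3 (mod 8).
    Then x = 7 + 17·3 = 58, valid modulo lcm(17, 8) = 136: x ≡ 58 (mod 136).
  Combine with x ≡ 5 (mod 7); new modulus lcm = 952.
    Write x = 58 + 136·t and substitute into x ≡ 5 (mod 7): 136·t ≡ 5 − 58 = -53 (mod 7).
    Reduce coefficients mod 7: 3·t ≡ 3 (mod 7).
    The inverse of 3 mod 7 is 5 (since 3·5 = 15 = 2·7 + 1), so t ≡ 5·3 = 15 ≡ 1 (mod 7).
    Then x = 58 + 136·1 = 194, valid modulo lcm(136, 7) = 952: x ≡ 194 (mod 952).
  Combine with x ≡ 0 (mod 3); new modulus lcm = 2856.
    Write x = 194 + 952·t and substitute into x ≡ 0 (mod 3): 952·t ≡ 0 − 194 = -194 (mod 3).
    Reduce coefficients mod 3: 1·t ≡ 1 (mod 3).
    So t ≡ 1 (mod 3).
    Then x = 194 + 952·1 = 1146, valid modulo lcm(952, 3) = 2856: x ≡ 1146 (mod 2856).
Verify against each original: 1146 mod 17 = 7, 1146 mod 8 = 2, 1146 mod 7 = 5, 1146 mod 3 = 0.

x ≡ 1146 (mod 2856).


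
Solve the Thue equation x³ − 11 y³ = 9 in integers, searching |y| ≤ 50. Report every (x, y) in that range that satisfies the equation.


The equation is x³ - 11y³ = 9. For fixed y, x³ = 11·y³ + 9, so a solution requires the RHS to be a perfect cube.
Strategy: iterate y from -50 to 50, compute RHS = 11·y³ + 9, and check whether it is a (positive or negative) perfect cube.
Check small values of y:
  y = 0: RHS = 9 is not a perfect cube.
  y = 1: RHS = 20 is not a perfect cube.
  y = -1: RHS = -2 is not a perfect cube.
  y = 2: RHS = 97 is not a perfect cube.
  y = -2: RHS = -79 is not a perfect cube.
  y = 3: RHS = 306 is not a perfect cube.
  y = -3: RHS = -288 is not a perfect cube.
Continuing the search up to |y| = 50 finds no solutions either.
No (x, y) in the scanned range satisfies the equation.

No integer solutions with |y| ≤ 50.


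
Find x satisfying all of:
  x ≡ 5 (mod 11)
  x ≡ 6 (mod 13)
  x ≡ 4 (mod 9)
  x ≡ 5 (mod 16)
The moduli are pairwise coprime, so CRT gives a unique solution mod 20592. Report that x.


Product of moduli M = 11 · 13 · 9 · 16 = 20592.
Merge one congruence at a time:
  Start: x ≡ 5 (mod 11).
  Combine with x ≡ 6 (mod 13); new modulus lcm = 143.
    Write x = 5 + 11·t and substitute into x ≡ 6 (mod 13): 11·t ≡ 6 − 5 = 1 (mod 13).
    The inverse of 11 mod 13 is 6 (since 11·6 = 66 = 5·13 + 1), so t ≡ 6·1 = 6 ≡ 6 (mod 13).
    Then x = 5 + 11·6 = 71, valid modulo lcm(11, 13) = 143: x ≡ 71 (mod 143).
  Combine with x ≡ 4 (mod 9); new modulus lcm = 1287.
    Write x = 71 + 143·t and substitute into x ≡ 4 (mod 9): 143·t ≡ 4 − 71 = -67 (mod 9).
    Reduce coefficients mod 9: 8·t ≡ 5 (mod 9).
    The inverse of 8 mod 9 is 8 (since 8·8 = 64 = 7·9 + 1), so t ≡ 8·5 = 40 ≡ 4 (mod 9).
    Then x = 71 + 143·4 = 643, valid modulo lcm(143, 9) = 1287: x ≡ 643 (mod 1287).
  Combine with x ≡ 5 (mod 16); new modulus lcm = 20592.
    Write x = 643 + 1287·t and substitute into x ≡ 5 (mod 16): 1287·t ≡ 5 − 643 = -638 (mod 16).
    Reduce coefficients mod 16: 7·t ≡ 2 (mod 16).
    The inverse of 7 mod 16 is 7 (since 7·7 = 49 = 3·16 + 1), so t ≡ 7·2 = 14 ≡ 14 (mod 16).
    Then x = 643 + 1287·14 = 18661, valid modulo lcm(1287, 16) = 20592: x ≡ 18661 (mod 20592).
Verify against each original: 18661 mod 11 = 5, 18661 mod 13 = 6, 18661 mod 9 = 4, 18661 mod 16 = 5.

x ≡ 18661 (mod 20592).


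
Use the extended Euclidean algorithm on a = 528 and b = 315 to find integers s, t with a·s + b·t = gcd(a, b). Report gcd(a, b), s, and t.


Euclidean algorithm on (528, 315) — divide until remainder is 0:
  528 = 1 · 315 + 213
  315 = 1 · 213 + 102
  213 = 2 · 102 + 9
  102 = 11 · 9 + 3
  9 = 3 · 3 + 0
gcd(528, 315) = 3.
Track Bezout coefficients alongside the remainders: start with r₀ = 528 = a·1 + b·0 (s = 1, t = 0) and r₁ = 315 = a·0 + b·1 (s = 0, t = 1); each new remainder r_{k+1} = r_{k-1} − q_k·r_k inherits s_{k+1} = s_{k-1} − q_k·s_k, t_{k+1} = t_{k-1} − q_k·t_k, so r_k = a·s_k + b·t_k at every step:
  q = 1: r = 213, s = 1 − 1·0 = 1, t = 0 − 1·1 = -1  (check: 528·1 + 315·(-1) = 213)
  q = 1: r = 102, s = 0 − 1·1 = -1, t = 1 − 1·(-1) = 2  (check: 528·(-1) + 315·2 = 102)
  q = 2: r = 9, s = 1 − 2·(-1) = 3, t = -1 − 2·2 = -5  (check: 528·3 + 315·(-5) = 9)
  q = 11: r = 3, s = -1 − 11·3 = -34, t = 2 − 11·(-5) = 57  (check: 528·(-34) + 315·57 = 3)
The row with r = 3 (the gcd) gives the Bezout coefficients s = -34, t = 57.
Result: 528 · (-34) + 315 · (57) = 3.

gcd(528, 315) = 3; s = -34, t = 57 (check: 528·(-34) + 315·57 = 3).


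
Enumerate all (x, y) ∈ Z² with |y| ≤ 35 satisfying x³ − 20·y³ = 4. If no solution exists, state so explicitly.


The equation is x³ - 20y³ = 4. For fixed y, x³ = 20·y³ + 4, so a solution requires the RHS to be a perfect cube.
Strategy: iterate y from -35 to 35, compute RHS = 20·y³ + 4, and check whether it is a (positive or negative) perfect cube.
Check small values of y:
  y = 0: RHS = 4 is not a perfect cube.
  y = 1: RHS = 24 is not a perfect cube.
  y = -1: RHS = -16 is not a perfect cube.
  y = 2: RHS = 164 is not a perfect cube.
  y = -2: RHS = -156 is not a perfect cube.
  y = 3: RHS = 544 is not a perfect cube.
  y = -3: RHS = -536 is not a perfect cube.
Continuing the search up to |y| = 35 finds no solutions either.
No (x, y) in the scanned range satisfies the equation.

No integer solutions with |y| ≤ 35.


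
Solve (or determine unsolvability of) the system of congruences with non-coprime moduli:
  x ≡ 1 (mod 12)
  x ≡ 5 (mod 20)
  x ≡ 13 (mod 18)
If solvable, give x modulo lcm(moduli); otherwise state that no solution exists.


Moduli 12, 20, 18 are not pairwise coprime, so CRT works modulo lcm(m_i) when all pairwise compatibility conditions hold.
Pairwise compatibility: gcd(m_i, m_j) must divide a_i - a_j for every pair.
Merge one congruence at a time:
  Start: x ≡ 1 (mod 12).
  Combine with x ≡ 5 (mod 20): gcd(12, 20) = 4; 5 - 1 = 4, which IS divisible by 4, so compatible.
    Write x = 1 + 12·t and substitute into x ≡ 5 (mod 20): 12·t ≡ 5 − 1 = 4 (mod 20).
    Divide the congruence (and modulus) by g = 4: 3·t ≡ 1 (mod 5).
    The inverse of 3 mod 5 is 2 (since 3·2 = 6 = 1·5 + 1), so t ≡ 2·1 = 2 ≡ 2 (mod 5).
    Then x = 1 + 12·2 = 25, valid modulo lcm(12, 20) = 60: x ≡ 25 (mod 60).
  Combine with x ≡ 13 (mod 18): gcd(60, 18) = 6; 13 - 25 = -12, which IS divisible by 6, so compatible.
    Write x = 25 + 60·t and substitute into x ≡ 13 (mod 18): 60·t ≡ 13 − 25 = -12 (mod 18).
    Divide the congruence (and modulus) by g = 6: 10·t ≡ -2 (mod 3).
    Reduce coefficients mod 3: 1·t ≡ 1 (mod 3).
    So t ≡ 1 (mod 3).
    Then x = 25 + 60·1 = 85, valid modulo lcm(60, 18) = 180: x ≡ 85 (mod 180).
Verify: 85 mod 12 = 1, 85 mod 20 = 5, 85 mod 18 = 13.

x ≡ 85 (mod 180).


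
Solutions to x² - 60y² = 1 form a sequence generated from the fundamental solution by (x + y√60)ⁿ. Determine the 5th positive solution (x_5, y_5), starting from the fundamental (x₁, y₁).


Step 1: Find the fundamental solution (x₁, y₁) of x² - 60y² = 1.
  Expand √60 as a continued fraction. a₀ = ⌊√60⌋ = 7; iterate m_{k+1} = d_k·a_k − m_k, d_{k+1} = (60 − m_{k+1}²)/d_k, a_{k+1} = ⌊(a₀ + m_{k+1})/d_{k+1}⌋ (starting m₀ = 0, d₀ = 1), with convergents p_k = a_k·p_{k-1} + p_{k-2}, q_k = a_k·q_{k-1} + q_{k-2} (p₋₁ = 1, q₋₁ = 0):
  k = 0: a₀ = 7; p₀/q₀ = 7/1; p₀² − 60·q₀² = 49 − 60 = -11.
  k = 1: m = 7, d = 11, a = ⌊(7 + 7)/11⌋ = 1; p/q = (1·7 + 1)/(1·1 + 0) = 8/1; p² − 60·q² = 64 − 60 = 4.
  k = 2: m = 4, d = 4, a = ⌊(7 + 4)/4⌋ = 2; p/q = (2·8 + 7)/(2·1 + 1) = 23/3; p² − 60·q² = 529 − 540 = -11.
  k = 3: m = 4, d = 11, a = ⌊(7 + 4)/11⌋ = 1; p/q = (1·23 + 8)/(1·3 + 1) = 31/4; p² − 60·q² = 961 − 960 = 1.
  The first convergent with p² − 60·q² = 1 gives the fundamental solution (x₁, y₁) = (31, 4).
Step 2: Apply the recurrence (x_{n+1}, y_{n+1}) = (x₁x_n + 60y₁y_n, x₁y_n + y₁x_n) repeatedly.
  From (x_1, y_1) = (31, 4): x_2 = 31·31 + 60·4·4 = 1921; y_2 = 31·4 + 4·31 = 248.
  From (x_2, y_2) = (1921, 248): x_3 = 31·1921 + 60·4·248 = 119071; y_3 = 31·248 + 4·1921 = 15372.
  From (x_3, y_3) = (119071, 15372): x_4 = 31·119071 + 60·4·15372 = 7380481; y_4 = 31·15372 + 4·119071 = 952816.
  From (x_4, y_4) = (7380481, 952816): x_5 = 31·7380481 + 60·4·952816 = 457470751; y_5 = 31·952816 + 4·7380481 = 59059220.
Step 3: Verify x_5² - 60·y_5² = 209279488020504001 - 209279488020504000 = 1 (should be 1). ✓

(x_1, y_1) = (31, 4); (x_5, y_5) = (457470751, 59059220).


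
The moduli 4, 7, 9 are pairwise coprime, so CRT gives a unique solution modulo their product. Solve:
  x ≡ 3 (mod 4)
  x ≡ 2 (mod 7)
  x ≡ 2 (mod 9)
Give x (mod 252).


Moduli 4, 7, 9 are pairwise coprime; by CRT there is a unique solution modulo M = 4 · 7 · 9 = 252.
Solve pairwise, accumulating the modulus:
  Start with x ≡ 3 (mod 4).
  Combine with x ≡ 2 (mod 7): since gcd(4, 7) = 1, we get a unique residue mod 28.
    Write x = 3 + 4·t and substitute into x ≡ 2 (mod 7): 4·t ≡ 2 − 3 = -1 (mod 7).
    Reduce coefficients mod 7: 4·t ≡ 6 (mod 7).
    The inverse of 4 mod 7 is 2 (since 4·2 = 8 = 1·7 + 1), so t ≡ 2·6 = 12 ≡ 5 (mod 7).
    Then x = 3 + 4·5 = 23, valid modulo lcm(4, 7) = 28: x ≡ 23 (mod 28).
  Combine with x ≡ 2 (mod 9): since gcd(28, 9) = 1, we get a unique residue mod 252.
    Write x = 23 + 28·t and substitute into x ≡ 2 (mod 9): 28·t ≡ 2 − 23 = -21 (mod 9).
    Reduce coefficients mod 9: 1·t ≡ 6 (mod 9).
    So t ≡ 6 (mod 9).
    Then x = 23 + 28·6 = 191, valid modulo lcm(28, 9) = 252: x ≡ 191 (mod 252).
Verify: 191 mod 4 = 3 ✓, 191 mod 7 = 2 ✓, 191 mod 9 = 2 ✓.

x ≡ 191 (mod 252).


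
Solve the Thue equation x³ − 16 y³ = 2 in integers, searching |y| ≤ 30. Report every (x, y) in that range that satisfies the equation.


The equation is x³ - 16y³ = 2. For fixed y, x³ = 16·y³ + 2, so a solution requires the RHS to be a perfect cube.
Strategy: iterate y from -30 to 30, compute RHS = 16·y³ + 2, and check whether it is a (positive or negative) perfect cube.
Check small values of y:
  y = 0: RHS = 2 is not a perfect cube.
  y = 1: RHS = 18 is not a perfect cube.
  y = -1: RHS = -14 is not a perfect cube.
  y = 2: RHS = 130 is not a perfect cube.
  y = -2: RHS = -126 is not a perfect cube.
  y = 3: RHS = 434 is not a perfect cube.
  y = -3: RHS = -430 is not a perfect cube.
Continuing the search up to |y| = 30 finds no solutions either.
No (x, y) in the scanned range satisfies the equation.

No integer solutions with |y| ≤ 30.


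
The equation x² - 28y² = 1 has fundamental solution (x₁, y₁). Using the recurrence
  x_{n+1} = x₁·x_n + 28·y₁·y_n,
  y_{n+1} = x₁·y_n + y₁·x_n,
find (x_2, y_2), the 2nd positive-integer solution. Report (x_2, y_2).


Step 1: Find the fundamental solution (x₁, y₁) of x² - 28y² = 1.
  Expand √28 as a continued fraction. a₀ = ⌊√28⌋ = 5; iterate m_{k+1} = d_k·a_k − m_k, d_{k+1} = (28 − m_{k+1}²)/d_k, a_{k+1} = ⌊(a₀ + m_{k+1})/d_{k+1}⌋ (starting m₀ = 0, d₀ = 1), with convergents p_k = a_k·p_{k-1} + p_{k-2}, q_k = a_k·q_{k-1} + q_{k-2} (p₋₁ = 1, q₋₁ = 0):
  k = 0: a₀ = 5; p₀/q₀ = 5/1; p₀² − 28·q₀² = 25 − 28 = -3.
  k = 1: m = 5, d = 3, a = ⌊(5 + 5)/3⌋ = 3; p/q = (3·5 + 1)/(3·1 + 0) = 16/3; p² − 28·q² = 256 − 252 = 4.
  k = 2: m = 4, d = 4, a = ⌊(5 + 4)/4⌋ = 2; p/q = (2·16 + 5)/(2·3 + 1) = 37/7; p² − 28·q² = 1369 − 1372 = -3.
  k = 3: m = 4, d = 3, a = ⌊(5 + 4)/3⌋ = 3; p/q = (3·37 + 16)/(3·7 + 3) = 127/24; p² − 28·q² = 16129 − 16128 = 1.
  The first convergent with p² − 28·q² = 1 gives the fundamental solution (x₁, y₁) = (127, 24).
Step 2: Apply the recurrence (x_{n+1}, y_{n+1}) = (x₁x_n + 28y₁y_n, x₁y_n + y₁x_n) repeatedly.
  From (x_1, y_1) = (127, 24): x_2 = 127·127 + 28·24·24 = 32257; y_2 = 127·24 + 24·127 = 6096.
Step 3: Verify x_2² - 28·y_2² = 1040514049 - 1040514048 = 1 (should be 1). ✓

(x_1, y_1) = (127, 24); (x_2, y_2) = (32257, 6096).


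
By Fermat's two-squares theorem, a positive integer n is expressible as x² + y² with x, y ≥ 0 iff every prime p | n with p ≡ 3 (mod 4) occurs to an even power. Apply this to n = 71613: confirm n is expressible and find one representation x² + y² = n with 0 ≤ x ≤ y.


Step 1: Factor n = 71613 = 3^2 · 73 · 109.
Step 2: Check the mod-4 condition on each prime factor: 3 ≡ 3 (mod 4), exponent 2 (must be even); 73 ≡ 1 (mod 4), exponent 1; 109 ≡ 1 (mod 4), exponent 1.
All primes ≡ 3 (mod 4) appear to even exponent (or don't appear), so by the two-squares theorem n IS expressible as a sum of two squares.
Step 3: Build a representation. Group n = k² · m with k = 3 and m = 73 · 109 = 7957 (a product of primes ≡ 1 (mod 4)); a representation of m scales to one of n via (k·x)² + (k·y)² = k²(x² + y²). Each prime p ≡ 1 (mod 4) is itself a sum of two squares; find a² by testing p − a² for a perfect square:
  73: 73 − 1² = 72, 73 − 2² = 69, 73 − 3² = 64 = 8² ⇒ 73 = 3² + 8².
  109: 109 − 1² = 108, 109 − 2² = 105, 109 − 3² = 100 = 10² ⇒ 109 = 3² + 10².
  Combine using the Brahmagupta–Fibonacci identity (a² + b²)(c² + d²) = (ac − bd)² + (ad + bc)² = (ac + bd)² + (ad − bc)²:
  73 · 109 = 7957: from (3² + 8²)(3² + 10²), take (3·3 − 8·10, 3·10 + 8·3) = (9 − 80, 30 + 24) = (-71, 54); dropping signs (only squares matter) gives (71, 54); check 71² + 54² = 5041 + 2916 = 7957 ✓.
  Scale by k = 3: (3·71, 3·54) = (213, 162).
Step 4: Order so x ≤ y and verify: 162² + 213² = 26244 + 45369 = 71613 = n. ✓

n = 71613 = 162² + 213² (one valid representation with x ≤ y).


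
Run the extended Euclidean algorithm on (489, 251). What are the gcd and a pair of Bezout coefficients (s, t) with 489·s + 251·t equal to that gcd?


Euclidean algorithm on (489, 251) — divide until remainder is 0:
  489 = 1 · 251 + 238
  251 = 1 · 238 + 13
  238 = 18 · 13 + 4
  13 = 3 · 4 + 1
  4 = 4 · 1 + 0
gcd(489, 251) = 1.
Track Bezout coefficients alongside the remainders: start with r₀ = 489 = a·1 + b·0 (s = 1, t = 0) and r₁ = 251 = a·0 + b·1 (s = 0, t = 1); each new remainder r_{k+1} = r_{k-1} − q_k·r_k inherits s_{k+1} = s_{k-1} − q_k·s_k, t_{k+1} = t_{k-1} − q_k·t_k, so r_k = a·s_k + b·t_k at every step:
  q = 1: r = 238, s = 1 − 1·0 = 1, t = 0 − 1·1 = -1  (check: 489·1 + 251·(-1) = 238)
  q = 1: r = 13, s = 0 − 1·1 = -1, t = 1 − 1·(-1) = 2  (check: 489·(-1) + 251·2 = 13)
  q = 18: r = 4, s = 1 − 18·(-1) = 19, t = -1 − 18·2 = -37  (check: 489·19 + 251·(-37) = 4)
  q = 3: r = 1, s = -1 − 3·19 = -58, t = 2 − 3·(-37) = 113  (check: 489·(-58) + 251·113 = 1)
The row with r = 1 (the gcd) gives the Bezout coefficients s = -58, t = 113.
Result: 489 · (-58) + 251 · (113) = 1.

gcd(489, 251) = 1; s = -58, t = 113 (check: 489·(-58) + 251·113 = 1).
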